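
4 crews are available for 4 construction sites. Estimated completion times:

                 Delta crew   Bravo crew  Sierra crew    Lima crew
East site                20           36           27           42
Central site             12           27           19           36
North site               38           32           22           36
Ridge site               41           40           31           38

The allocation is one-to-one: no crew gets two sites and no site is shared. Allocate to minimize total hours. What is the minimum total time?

Minimum total: 107 hours

Optimal: Delta crew→East site (20 hours), Bravo crew→Central site (27 hours), Sierra crew→North site (22 hours), Lima crew→Ridge site (38 hours) — total 20+27+22+38 = 107 hours.
Row-greedy (each crew in turn takes its cheapest remaining site) gives 109 hours, worse by 2.
Next-best assignment: Delta crew→Central site, Bravo crew→East site, Sierra crew→North site, Lima crew→Ridge site = 108 hours.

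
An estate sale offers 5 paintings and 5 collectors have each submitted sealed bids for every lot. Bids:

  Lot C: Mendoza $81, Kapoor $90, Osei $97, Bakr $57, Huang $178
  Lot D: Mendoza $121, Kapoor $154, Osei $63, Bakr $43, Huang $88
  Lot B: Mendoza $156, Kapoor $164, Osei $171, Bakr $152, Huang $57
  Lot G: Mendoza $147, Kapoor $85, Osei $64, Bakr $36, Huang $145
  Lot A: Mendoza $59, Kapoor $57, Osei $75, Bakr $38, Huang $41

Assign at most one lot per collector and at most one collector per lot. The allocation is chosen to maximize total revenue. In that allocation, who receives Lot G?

Treat this as an assignment problem: match each collector to one lot.
Optimal: Mendoza→Lot G ($147), Kapoor→Lot D ($154), Osei→Lot A ($75), Bakr→Lot B ($152), Huang→Lot C ($178) — total 147+154+75+152+178 = $706.
Next-best assignment: Mendoza→Lot G, Kapoor→Lot D, Osei→Lot B, Bakr→Lot A, Huang→Lot C = $688.
Swapping Osei↔Bakr (Osei→Lot B $171, Bakr→Lot A $38) loses 18.
Mendoza's own top lot is Lot B ($156), but forcing Mendoza→Lot B and reassigning the rest optimally gives only $599 — worse by 107.

Mendoza receives Lot G.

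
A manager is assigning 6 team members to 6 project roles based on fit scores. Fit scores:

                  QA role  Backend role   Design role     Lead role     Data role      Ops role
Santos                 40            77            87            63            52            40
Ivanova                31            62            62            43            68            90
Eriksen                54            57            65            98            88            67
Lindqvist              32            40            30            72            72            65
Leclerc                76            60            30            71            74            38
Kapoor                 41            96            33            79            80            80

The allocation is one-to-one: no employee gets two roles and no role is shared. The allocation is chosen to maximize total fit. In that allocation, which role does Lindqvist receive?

Optimal: Santos→Design role (87 pts), Ivanova→Ops role (90 pts), Eriksen→Lead role (98 pts), Lindqvist→Data role (72 pts), Leclerc→QA role (76 pts), Kapoor→Backend role (96 pts) — total 87+90+98+72+76+96 = 519 pts.
Next-best assignment: Santos→Design role, Ivanova→Ops role, Eriksen→Data role, Lindqvist→Lead role, Leclerc→QA role, Kapoor→Backend role = 509 pts.
Lindqvist's own top role is Lead role (72 pts), but forcing Lindqvist→Lead role and reassigning the rest optimally gives only 509 pts — worse by 10.

Lindqvist receives Data role.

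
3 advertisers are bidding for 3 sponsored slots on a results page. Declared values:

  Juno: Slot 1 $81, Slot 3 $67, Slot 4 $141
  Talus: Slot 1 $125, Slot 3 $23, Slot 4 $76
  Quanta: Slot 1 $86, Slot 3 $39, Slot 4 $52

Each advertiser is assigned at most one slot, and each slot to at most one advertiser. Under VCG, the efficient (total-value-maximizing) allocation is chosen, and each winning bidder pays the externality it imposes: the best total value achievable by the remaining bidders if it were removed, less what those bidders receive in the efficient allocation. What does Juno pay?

Juno pays $13.

Efficient allocation: Juno→Slot 4 ($141), Talus→Slot 1 ($125), Quanta→Slot 3 ($39); total welfare W = $305.
Juno receives Slot 4 at value $141, so the others get W − 141 = $164.
Without Juno: best allocation of the remaining 2 bidders over all 3 slots is Talus→Slot 1 ($125), Quanta→Slot 4 ($52), total $177.
VCG payment = (others' best without Juno) − (others' welfare with Juno) = 177 − 164 = $13.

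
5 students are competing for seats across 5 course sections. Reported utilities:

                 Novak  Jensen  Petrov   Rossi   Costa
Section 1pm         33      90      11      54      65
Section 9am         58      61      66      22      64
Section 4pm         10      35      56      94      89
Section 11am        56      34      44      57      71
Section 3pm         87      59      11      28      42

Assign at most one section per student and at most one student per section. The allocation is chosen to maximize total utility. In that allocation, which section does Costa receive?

Costa receives Section 11am.

Optimal: Novak→Section 3pm (87 points), Jensen→Section 1pm (90 points), Petrov→Section 9am (66 points), Rossi→Section 4pm (94 points), Costa→Section 11am (71 points) — total 87+90+66+94+71 = 408 points.
Swapping Novak↔Costa (Novak→Section 11am 56 points, Costa→Section 3pm 42 points) loses 60.
Costa's own top section is Section 4pm (89 points), but forcing Costa→Section 4pm and reassigning the rest optimally gives only 389 points — worse by 19.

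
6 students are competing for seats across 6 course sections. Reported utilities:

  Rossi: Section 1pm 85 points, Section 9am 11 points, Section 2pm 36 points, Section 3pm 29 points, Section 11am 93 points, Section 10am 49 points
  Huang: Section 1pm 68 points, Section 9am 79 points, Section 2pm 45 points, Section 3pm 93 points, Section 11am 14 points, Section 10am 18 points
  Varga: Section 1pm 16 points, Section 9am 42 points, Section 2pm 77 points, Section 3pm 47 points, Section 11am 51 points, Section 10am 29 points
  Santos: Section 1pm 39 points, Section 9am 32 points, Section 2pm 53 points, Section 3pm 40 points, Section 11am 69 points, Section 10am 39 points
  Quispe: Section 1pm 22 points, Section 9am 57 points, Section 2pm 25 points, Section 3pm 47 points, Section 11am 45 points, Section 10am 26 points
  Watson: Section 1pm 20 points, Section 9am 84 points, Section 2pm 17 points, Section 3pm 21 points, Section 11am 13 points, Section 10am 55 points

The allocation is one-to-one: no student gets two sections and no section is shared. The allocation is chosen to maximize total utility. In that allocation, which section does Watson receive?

This is the linear assignment problem.
Optimal: Rossi→Section 1pm (85 points), Huang→Section 3pm (93 points), Varga→Section 2pm (77 points), Santos→Section 11am (69 points), Quispe→Section 9am (57 points), Watson→Section 10am (55 points) — total 85+93+77+69+57+55 = 436 points.
Max-entry greedy (repeatedly take the single best remaining cell) gives 412 points, worse by 24.
Swapping Watson↔Santos (Watson→Section 11am 13 points, Santos→Section 10am 39 points) loses 72.
Watson's own top section is Section 9am (84 points), but forcing Watson→Section 9am and reassigning the rest optimally gives only 434 points — worse by 2.

Watson receives Section 10am.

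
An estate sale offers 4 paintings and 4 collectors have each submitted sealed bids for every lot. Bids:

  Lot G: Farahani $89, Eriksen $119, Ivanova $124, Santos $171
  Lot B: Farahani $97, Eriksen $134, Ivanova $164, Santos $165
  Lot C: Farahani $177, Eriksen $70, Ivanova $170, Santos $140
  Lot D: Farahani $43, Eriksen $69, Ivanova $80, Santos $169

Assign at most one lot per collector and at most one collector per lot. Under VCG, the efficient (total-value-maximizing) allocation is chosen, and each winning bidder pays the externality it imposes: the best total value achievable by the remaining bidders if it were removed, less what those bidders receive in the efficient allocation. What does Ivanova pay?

Efficient allocation: Farahani→Lot C ($177), Eriksen→Lot G ($119), Ivanova→Lot B ($164), Santos→Lot D ($169); total welfare W = $629.
Ivanova receives Lot B at value $164, so the others get W − 164 = $465.
Without Ivanova: best allocation of the remaining 3 bidders over all 4 lots is Farahani→Lot C ($177), Eriksen→Lot B ($134), Santos→Lot G ($171), total $482.
VCG payment = (others' best without Ivanova) − (others' welfare with Ivanova) = 482 − 465 = $17.

Ivanova pays $17.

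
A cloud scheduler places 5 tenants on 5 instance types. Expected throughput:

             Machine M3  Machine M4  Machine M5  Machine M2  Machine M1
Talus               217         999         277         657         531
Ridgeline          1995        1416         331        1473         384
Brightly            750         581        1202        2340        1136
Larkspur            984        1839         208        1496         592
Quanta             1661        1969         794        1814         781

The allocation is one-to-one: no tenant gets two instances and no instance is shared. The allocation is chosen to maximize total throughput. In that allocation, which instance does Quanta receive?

This is a one-to-one assignment (maximum-weight bipartite matching).
Optimal: Talus→Machine M1 (531 ops/s), Ridgeline→Machine M3 (1995 ops/s), Brightly→Machine M2 (2340 ops/s), Larkspur→Machine M4 (1839 ops/s), Quanta→Machine M5 (794 ops/s) — total 531+1995+2340+1839+794 = 7499 ops/s.
Column-greedy (each instance in turn goes to its best remaining tenant) gives 7193 ops/s, worse by 306.
Quanta's own top instance is Machine M4 (1969 ops/s), but forcing Quanta→Machine M4 and reassigning the rest optimally gives only 7193 ops/s — worse by 306.

Quanta receives Machine M5.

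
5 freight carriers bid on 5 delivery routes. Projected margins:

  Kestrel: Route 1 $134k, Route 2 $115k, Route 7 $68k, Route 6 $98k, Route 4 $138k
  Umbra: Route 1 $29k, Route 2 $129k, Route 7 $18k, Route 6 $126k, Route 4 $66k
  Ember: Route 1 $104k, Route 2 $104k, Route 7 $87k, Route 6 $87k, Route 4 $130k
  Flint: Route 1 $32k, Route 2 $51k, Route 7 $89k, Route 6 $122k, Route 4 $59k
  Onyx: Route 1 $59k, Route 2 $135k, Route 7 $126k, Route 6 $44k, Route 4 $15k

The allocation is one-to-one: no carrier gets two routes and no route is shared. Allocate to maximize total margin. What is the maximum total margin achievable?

Optimal: Kestrel→Route 1 ($134k), Umbra→Route 2 ($129k), Ember→Route 4 ($130k), Flint→Route 6 ($122k), Onyx→Route 7 ($126k) — total 134+129+130+122+126 = $641k.
Column-greedy (each route in turn goes to its best remaining carrier) gives $614k, worse by 27.
Checked against all permutations: $641k is optimal.

Maximum total: $641k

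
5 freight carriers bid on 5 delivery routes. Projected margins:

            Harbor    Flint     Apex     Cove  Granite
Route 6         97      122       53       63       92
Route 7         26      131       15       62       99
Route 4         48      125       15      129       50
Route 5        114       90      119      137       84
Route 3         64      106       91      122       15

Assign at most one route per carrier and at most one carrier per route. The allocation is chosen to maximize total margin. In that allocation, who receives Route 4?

This is a one-to-one assignment (maximum-weight bipartite matching).
Optimal: Harbor→Route 6 ($97k), Flint→Route 4 ($125k), Apex→Route 5 ($119k), Cove→Route 3 ($122k), Granite→Route 7 ($99k) — total 97+125+119+122+99 = $562k.
Row-greedy (each carrier in turn takes its best remaining route) gives $557k, worse by 5.
Swapping Cove↔Granite (Cove→Route 7 $62k, Granite→Route 3 $15k) loses 144.
Checked against all permutations: $562k is optimal.
Flint's own top route is Route 7 ($131k), but forcing Flint→Route 7 and reassigning the rest optimally gives only $557k — worse by 5.

Flint receives Route 4.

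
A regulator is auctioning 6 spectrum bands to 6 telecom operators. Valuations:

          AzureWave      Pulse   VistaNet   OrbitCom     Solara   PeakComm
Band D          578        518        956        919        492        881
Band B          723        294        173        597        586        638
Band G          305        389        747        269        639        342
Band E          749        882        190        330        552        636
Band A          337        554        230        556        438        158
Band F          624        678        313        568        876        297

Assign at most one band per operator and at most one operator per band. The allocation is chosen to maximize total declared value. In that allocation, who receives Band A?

OrbitCom receives Band A.

Optimal: AzureWave→Band B ($723M), Pulse→Band E ($882M), VistaNet→Band G ($747M), OrbitCom→Band A ($556M), Solara→Band F ($876M), PeakComm→Band D ($881M) — total 723+882+747+556+876+881 = $4665M.
Max-entry greedy (repeatedly take the single best remaining cell) gives $4335M, worse by 330.
Swapping Solara↔OrbitCom (Solara→Band A $438M, OrbitCom→Band F $568M) loses 426.
OrbitCom's own top band is Band D ($919M), but forcing OrbitCom→Band D and reassigning the rest optimally gives only $4483M — worse by 182.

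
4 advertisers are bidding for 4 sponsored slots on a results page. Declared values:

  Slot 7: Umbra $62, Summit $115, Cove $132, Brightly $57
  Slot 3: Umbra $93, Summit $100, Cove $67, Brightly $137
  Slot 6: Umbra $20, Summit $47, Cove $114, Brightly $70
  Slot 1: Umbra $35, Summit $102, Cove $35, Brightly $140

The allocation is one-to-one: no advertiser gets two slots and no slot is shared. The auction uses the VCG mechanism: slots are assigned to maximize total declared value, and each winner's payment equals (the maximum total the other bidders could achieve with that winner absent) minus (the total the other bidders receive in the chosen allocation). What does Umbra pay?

Umbra pays $3.

Efficient allocation: Umbra→Slot 3 ($93), Summit→Slot 7 ($115), Cove→Slot 6 ($114), Brightly→Slot 1 ($140); total welfare W = $462.
Umbra receives Slot 3 at value $93, so the others get W − 93 = $369.
Without Umbra: best allocation of the remaining 3 bidders over all 4 slots is Summit→Slot 3 ($100), Cove→Slot 7 ($132), Brightly→Slot 1 ($140), total $372.
VCG payment = (others' best without Umbra) − (others' welfare with Umbra) = 372 − 369 = $3.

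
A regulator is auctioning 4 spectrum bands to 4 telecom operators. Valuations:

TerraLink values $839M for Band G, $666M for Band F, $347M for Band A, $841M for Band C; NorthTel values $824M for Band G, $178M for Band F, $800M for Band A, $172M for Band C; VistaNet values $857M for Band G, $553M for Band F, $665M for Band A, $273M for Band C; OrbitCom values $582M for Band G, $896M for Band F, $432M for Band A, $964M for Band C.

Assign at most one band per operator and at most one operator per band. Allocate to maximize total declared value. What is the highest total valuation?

Treat this as an assignment problem: match each operator to one band.
Optimal: TerraLink→Band C ($841M), NorthTel→Band A ($800M), VistaNet→Band G ($857M), OrbitCom→Band F ($896M) — total 841+800+857+896 = $3394M.
Row-greedy (each operator in turn takes its best remaining band) gives $3226M, worse by 168.
No other one-to-one assignment exceeds $3394M.

Max total: $3394M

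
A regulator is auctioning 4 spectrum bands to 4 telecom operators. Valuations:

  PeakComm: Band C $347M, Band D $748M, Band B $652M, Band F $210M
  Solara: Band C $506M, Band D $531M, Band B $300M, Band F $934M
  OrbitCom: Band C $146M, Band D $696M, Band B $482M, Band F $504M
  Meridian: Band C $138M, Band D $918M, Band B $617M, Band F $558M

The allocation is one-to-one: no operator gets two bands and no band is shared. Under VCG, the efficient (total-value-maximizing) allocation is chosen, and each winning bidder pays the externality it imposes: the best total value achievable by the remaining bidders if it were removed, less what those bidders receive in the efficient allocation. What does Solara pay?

Efficient allocation: PeakComm→Band C ($347M), Solara→Band F ($934M), OrbitCom→Band B ($482M), Meridian→Band D ($918M); total welfare W = $2681M.
Solara receives Band F at value $934M, so the others get W − 934 = $1747M.
Without Solara: best allocation of the remaining 3 bidders over all 4 bands is PeakComm→Band B ($652M), OrbitCom→Band F ($504M), Meridian→Band D ($918M), total $2074M.
VCG payment = (others' best without Solara) − (others' welfare with Solara) = 2074 − 1747 = $327M.

Solara pays $327M.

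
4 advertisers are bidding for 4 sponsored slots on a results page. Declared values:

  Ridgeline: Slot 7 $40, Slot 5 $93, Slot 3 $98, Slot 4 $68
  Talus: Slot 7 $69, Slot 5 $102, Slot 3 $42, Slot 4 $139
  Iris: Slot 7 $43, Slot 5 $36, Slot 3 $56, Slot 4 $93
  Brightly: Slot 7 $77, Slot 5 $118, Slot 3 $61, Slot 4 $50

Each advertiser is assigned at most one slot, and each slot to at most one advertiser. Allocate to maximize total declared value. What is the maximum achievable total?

Optimal: Ridgeline→Slot 3 ($98), Talus→Slot 4 ($139), Iris→Slot 7 ($43), Brightly→Slot 5 ($118) — total 98+139+43+118 = $398.
Column-greedy (each slot in turn goes to its best remaining advertiser) gives $370, worse by 28.

Maximum total: $398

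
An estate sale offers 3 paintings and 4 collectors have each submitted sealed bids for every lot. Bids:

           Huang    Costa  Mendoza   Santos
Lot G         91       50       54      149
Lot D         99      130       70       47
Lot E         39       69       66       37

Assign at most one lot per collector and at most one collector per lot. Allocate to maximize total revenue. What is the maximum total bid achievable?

Maximum total: $345

Optimal: Santos→Lot G ($149), Costa→Lot D ($130), Mendoza→Lot E ($66) — total 149+130+66 = $345.
Row-greedy (each collector in turn takes its best remaining lot) gives $222, worse by 123.
Swapping Costa↔Mendoza (Costa→Lot E $69, Mendoza→Lot D $70) loses 57.
Checked against all permutations: $345 is optimal.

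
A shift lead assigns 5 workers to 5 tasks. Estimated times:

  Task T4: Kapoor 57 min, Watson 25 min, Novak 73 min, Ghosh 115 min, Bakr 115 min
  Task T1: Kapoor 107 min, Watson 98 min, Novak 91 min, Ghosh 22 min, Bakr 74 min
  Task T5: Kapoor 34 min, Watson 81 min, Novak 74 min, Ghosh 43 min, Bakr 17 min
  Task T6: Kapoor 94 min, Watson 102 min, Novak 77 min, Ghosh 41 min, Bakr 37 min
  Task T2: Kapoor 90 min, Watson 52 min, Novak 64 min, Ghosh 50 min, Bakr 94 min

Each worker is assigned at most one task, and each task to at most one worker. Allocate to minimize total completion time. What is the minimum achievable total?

This is a one-to-one assignment (minimum-cost bipartite matching).
Optimal: Kapoor→Task T5 (34 min), Watson→Task T4 (25 min), Novak→Task T2 (64 min), Ghosh→Task T1 (22 min), Bakr→Task T6 (37 min) — total 34+25+64+22+37 = 182 min.
Min-entry greedy (repeatedly take the single cheapest remaining cell) gives 222 min, worse by 40.
Swapping Ghosh↔Watson (Ghosh→Task T4 115 min, Watson→Task T1 98 min) adds 166.
Every other assignment is strictly worse.

Minimum total: 182 min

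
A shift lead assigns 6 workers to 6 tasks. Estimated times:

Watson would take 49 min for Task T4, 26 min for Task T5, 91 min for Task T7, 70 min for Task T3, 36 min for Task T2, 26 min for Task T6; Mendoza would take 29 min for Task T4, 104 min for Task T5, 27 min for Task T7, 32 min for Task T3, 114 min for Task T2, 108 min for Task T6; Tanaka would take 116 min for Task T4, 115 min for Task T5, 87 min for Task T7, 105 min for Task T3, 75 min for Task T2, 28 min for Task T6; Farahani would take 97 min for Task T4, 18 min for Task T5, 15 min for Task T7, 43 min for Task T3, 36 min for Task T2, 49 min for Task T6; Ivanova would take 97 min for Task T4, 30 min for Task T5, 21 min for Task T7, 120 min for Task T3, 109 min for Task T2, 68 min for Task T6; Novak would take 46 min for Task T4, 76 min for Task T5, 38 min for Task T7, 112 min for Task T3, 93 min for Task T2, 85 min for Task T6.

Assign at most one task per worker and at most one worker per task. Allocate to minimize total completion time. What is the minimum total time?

Treat this as an assignment problem: match each worker to one task.
Optimal: Watson→Task T2 (36 min), Mendoza→Task T3 (32 min), Tanaka→Task T6 (28 min), Farahani→Task T5 (18 min), Ivanova→Task T7 (21 min), Novak→Task T4 (46 min) — total 36+32+28+18+21+46 = 181 min.
Row-greedy (each worker in turn takes its cheapest remaining task) gives 326 min, worse by 145.
Next-best assignment: Watson→Task T2, Mendoza→Task T3, Tanaka→Task T6, Farahani→Task T7, Ivanova→Task T5, Novak→Task T4 = 187 min.
No other one-to-one assignment undercuts 181 min.

Minimum total: 181 min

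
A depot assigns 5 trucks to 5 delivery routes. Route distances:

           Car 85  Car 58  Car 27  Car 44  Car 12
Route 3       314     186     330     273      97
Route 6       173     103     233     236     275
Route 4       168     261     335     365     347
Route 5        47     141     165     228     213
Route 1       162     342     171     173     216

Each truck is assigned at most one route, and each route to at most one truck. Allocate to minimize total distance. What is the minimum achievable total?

Minimum total: 706 km

This is a one-to-one assignment (minimum-cost bipartite matching).
Optimal: Car 85→Route 4 (168 km), Car 58→Route 6 (103 km), Car 27→Route 5 (165 km), Car 44→Route 1 (173 km), Car 12→Route 3 (97 km) — total 168+103+165+173+97 = 706 km.
Row-greedy (each truck in turn takes its cheapest remaining route) gives 941 km, worse by 235.
Every other assignment is strictly worse.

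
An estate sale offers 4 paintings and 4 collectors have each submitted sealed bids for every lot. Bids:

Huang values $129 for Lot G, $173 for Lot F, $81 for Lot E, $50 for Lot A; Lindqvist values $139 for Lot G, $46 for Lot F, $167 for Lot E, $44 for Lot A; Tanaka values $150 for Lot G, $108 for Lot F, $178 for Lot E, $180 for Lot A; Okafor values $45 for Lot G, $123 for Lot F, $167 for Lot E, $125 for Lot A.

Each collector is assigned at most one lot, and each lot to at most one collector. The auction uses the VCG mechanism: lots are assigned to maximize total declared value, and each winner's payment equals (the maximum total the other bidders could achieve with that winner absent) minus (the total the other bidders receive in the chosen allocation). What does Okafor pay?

Efficient allocation: Huang→Lot F ($173), Lindqvist→Lot G ($139), Tanaka→Lot A ($180), Okafor→Lot E ($167); total welfare W = $659.
Okafor receives Lot E at value $167, so the others get W − 167 = $492.
Without Okafor: best allocation of the remaining 3 bidders over all 4 lots is Huang→Lot F ($173), Lindqvist→Lot E ($167), Tanaka→Lot A ($180), total $520.
VCG payment = (others' best without Okafor) − (others' welfare with Okafor) = 520 − 492 = $28.

Okafor pays $28.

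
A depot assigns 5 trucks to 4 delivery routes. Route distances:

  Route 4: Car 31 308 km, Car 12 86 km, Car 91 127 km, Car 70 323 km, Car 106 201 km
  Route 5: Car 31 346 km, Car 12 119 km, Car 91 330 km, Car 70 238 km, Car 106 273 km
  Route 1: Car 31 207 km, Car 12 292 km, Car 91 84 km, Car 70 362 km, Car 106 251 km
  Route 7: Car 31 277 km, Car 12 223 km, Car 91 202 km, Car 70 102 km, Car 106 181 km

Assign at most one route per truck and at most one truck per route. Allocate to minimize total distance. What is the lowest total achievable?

Minimum total: 506 km

Optimal: Car 106→Route 4 (201 km), Car 12→Route 5 (119 km), Car 91→Route 1 (84 km), Car 70→Route 7 (102 km) — total 201+119+84+102 = 506 km.
Min-entry greedy (repeatedly take the single cheapest remaining cell) gives 545 km, worse by 39.
No other one-to-one assignment undercuts 506 km.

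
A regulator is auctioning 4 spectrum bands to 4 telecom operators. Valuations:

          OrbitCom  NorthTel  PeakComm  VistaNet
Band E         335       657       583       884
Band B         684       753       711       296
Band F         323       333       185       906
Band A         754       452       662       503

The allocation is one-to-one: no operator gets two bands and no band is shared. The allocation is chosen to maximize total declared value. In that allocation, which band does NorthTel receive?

NorthTel receives Band E.

This is the linear assignment problem.
Optimal: OrbitCom→Band A ($754M), NorthTel→Band E ($657M), PeakComm→Band B ($711M), VistaNet→Band F ($906M) — total 754+657+711+906 = $3028M.
Row-greedy (each operator in turn takes its best remaining band) gives $2996M, worse by 32.
Next-best assignment: OrbitCom→Band A, NorthTel→Band B, PeakComm→Band E, VistaNet→Band F = $2996M.
Swapping VistaNet↔OrbitCom (VistaNet→Band A $503M, OrbitCom→Band F $323M) loses 834.
No other one-to-one assignment exceeds $3028M.
NorthTel's own top band is Band B ($753M), but forcing NorthTel→Band B and reassigning the rest optimally gives only $2996M — worse by 32.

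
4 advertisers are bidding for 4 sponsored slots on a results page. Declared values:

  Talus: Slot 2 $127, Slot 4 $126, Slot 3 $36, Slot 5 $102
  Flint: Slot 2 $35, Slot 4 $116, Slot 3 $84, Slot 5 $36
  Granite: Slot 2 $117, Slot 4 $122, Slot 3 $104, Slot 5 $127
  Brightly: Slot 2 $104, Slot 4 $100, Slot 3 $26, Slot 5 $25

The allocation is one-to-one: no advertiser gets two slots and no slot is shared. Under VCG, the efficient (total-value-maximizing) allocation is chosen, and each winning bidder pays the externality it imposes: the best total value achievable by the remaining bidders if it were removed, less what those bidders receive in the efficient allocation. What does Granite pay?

Efficient allocation: Talus→Slot 4 ($126), Flint→Slot 3 ($84), Granite→Slot 5 ($127), Brightly→Slot 2 ($104); total welfare W = $441.
Granite receives Slot 5 at value $127, so the others get W − 127 = $314.
Without Granite: best allocation of the remaining 3 bidders over all 4 slots is Talus→Slot 5 ($102), Flint→Slot 4 ($116), Brightly→Slot 2 ($104), total $322.
VCG payment = (others' best without Granite) − (others' welfare with Granite) = 322 − 314 = $8.

Granite pays $8.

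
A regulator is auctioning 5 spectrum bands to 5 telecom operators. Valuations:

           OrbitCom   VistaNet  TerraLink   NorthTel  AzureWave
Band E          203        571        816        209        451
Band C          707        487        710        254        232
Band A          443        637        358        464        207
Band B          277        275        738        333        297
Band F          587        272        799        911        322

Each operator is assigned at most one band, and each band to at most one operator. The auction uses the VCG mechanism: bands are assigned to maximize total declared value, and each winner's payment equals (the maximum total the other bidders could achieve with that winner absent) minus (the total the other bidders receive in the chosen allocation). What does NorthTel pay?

NorthTel pays $61M.

Efficient allocation: OrbitCom→Band C ($707M), VistaNet→Band A ($637M), TerraLink→Band B ($738M), NorthTel→Band F ($911M), AzureWave→Band E ($451M); total welfare W = $3444M.
NorthTel receives Band F at value $911M, so the others get W − 911 = $2533M.
Without NorthTel: best allocation of the remaining 4 bidders over all 5 bands is OrbitCom→Band C ($707M), VistaNet→Band A ($637M), TerraLink→Band F ($799M), AzureWave→Band E ($451M), total $2594M.
VCG payment = (others' best without NorthTel) − (others' welfare with NorthTel) = 2594 − 2533 = $61M.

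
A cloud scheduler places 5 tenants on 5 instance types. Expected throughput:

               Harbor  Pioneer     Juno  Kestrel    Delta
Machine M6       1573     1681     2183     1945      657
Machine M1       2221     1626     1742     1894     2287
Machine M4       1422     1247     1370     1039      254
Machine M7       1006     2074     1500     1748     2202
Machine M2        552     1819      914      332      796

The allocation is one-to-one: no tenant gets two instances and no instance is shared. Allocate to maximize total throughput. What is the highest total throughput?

Maximum total: 9557 ops/s

This is the linear assignment problem.
Optimal: Harbor→Machine M1 (2221 ops/s), Pioneer→Machine M2 (1819 ops/s), Juno→Machine M4 (1370 ops/s), Kestrel→Machine M6 (1945 ops/s), Delta→Machine M7 (2202 ops/s) — total 2221+1819+1370+1945+2202 = 9557 ops/s.
Next-best assignment: Harbor→Machine M4, Pioneer→Machine M2, Juno→Machine M6, Kestrel→Machine M1, Delta→Machine M7 = 9520 ops/s.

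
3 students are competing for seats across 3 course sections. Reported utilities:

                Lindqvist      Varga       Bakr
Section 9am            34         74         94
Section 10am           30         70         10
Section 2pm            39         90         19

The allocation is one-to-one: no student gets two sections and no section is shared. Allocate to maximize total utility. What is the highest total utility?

Optimal: Lindqvist→Section 10am (30 points), Varga→Section 2pm (90 points), Bakr→Section 9am (94 points) — total 30+90+94 = 214 points.
Column-greedy (each section in turn goes to its best remaining student) gives 203 points, worse by 11.
Swapping Bakr↔Varga (Bakr→Section 2pm 19 points, Varga→Section 9am 74 points) loses 91.
No other one-to-one assignment exceeds 214 points.

Maximum total: 214 points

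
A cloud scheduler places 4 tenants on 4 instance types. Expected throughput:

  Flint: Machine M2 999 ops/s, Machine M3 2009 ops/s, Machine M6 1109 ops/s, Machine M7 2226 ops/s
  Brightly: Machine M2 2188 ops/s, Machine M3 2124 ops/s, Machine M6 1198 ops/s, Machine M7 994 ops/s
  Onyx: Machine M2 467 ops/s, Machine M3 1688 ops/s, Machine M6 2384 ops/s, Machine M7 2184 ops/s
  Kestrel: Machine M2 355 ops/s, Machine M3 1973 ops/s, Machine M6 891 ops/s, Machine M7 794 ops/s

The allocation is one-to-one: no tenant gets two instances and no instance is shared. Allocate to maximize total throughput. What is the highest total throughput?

This is a one-to-one assignment (maximum-weight bipartite matching).
Optimal: Flint→Machine M7 (2226 ops/s), Brightly→Machine M2 (2188 ops/s), Onyx→Machine M6 (2384 ops/s), Kestrel→Machine M3 (1973 ops/s) — total 2226+2188+2384+1973 = 8771 ops/s.
Column-greedy (each instance in turn goes to its best remaining tenant) gives 7375 ops/s, worse by 1396.
Next-best assignment: Flint→Machine M6, Brightly→Machine M2, Onyx→Machine M7, Kestrel→Machine M3 = 7454 ops/s.

Max total: 8771 ops/s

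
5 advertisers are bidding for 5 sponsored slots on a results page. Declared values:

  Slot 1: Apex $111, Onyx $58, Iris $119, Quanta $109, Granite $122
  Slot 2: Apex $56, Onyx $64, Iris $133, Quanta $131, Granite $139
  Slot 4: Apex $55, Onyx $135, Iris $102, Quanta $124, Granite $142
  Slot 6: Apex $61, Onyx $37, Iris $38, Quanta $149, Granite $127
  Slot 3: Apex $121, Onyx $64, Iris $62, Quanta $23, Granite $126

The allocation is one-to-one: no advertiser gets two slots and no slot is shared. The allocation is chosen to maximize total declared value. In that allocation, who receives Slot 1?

Iris receives Slot 1.

This is the linear assignment problem.
Optimal: Apex→Slot 3 ($121), Onyx→Slot 4 ($135), Iris→Slot 1 ($119), Quanta→Slot 6 ($149), Granite→Slot 2 ($139) — total 121+135+119+149+139 = $663.
Next-best assignment: Apex→Slot 3, Onyx→Slot 4, Iris→Slot 2, Quanta→Slot 6, Granite→Slot 1 = $660.
Swapping Quanta↔Iris (Quanta→Slot 1 $109, Iris→Slot 6 $38) loses 121.
No other one-to-one assignment exceeds $663.
Iris's own top slot is Slot 2 ($133), but forcing Iris→Slot 2 and reassigning the rest optimally gives only $660 — worse by 3.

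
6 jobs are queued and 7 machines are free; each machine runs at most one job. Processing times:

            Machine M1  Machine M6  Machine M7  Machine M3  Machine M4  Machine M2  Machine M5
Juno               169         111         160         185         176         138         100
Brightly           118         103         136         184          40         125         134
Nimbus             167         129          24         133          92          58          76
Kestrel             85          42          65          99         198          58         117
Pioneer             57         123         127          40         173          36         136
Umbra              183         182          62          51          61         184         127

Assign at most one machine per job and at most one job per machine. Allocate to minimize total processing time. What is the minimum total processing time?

Optimal: Juno→Machine M5 (100 min), Brightly→Machine M4 (40 min), Nimbus→Machine M7 (24 min), Kestrel→Machine M6 (42 min), Pioneer→Machine M2 (36 min), Umbra→Machine M3 (51 min) — total 100+40+24+42+36+51 = 293 min.
Column-greedy (each machine in turn goes to its cheapest remaining job) gives 352 min, worse by 59.

Minimum total: 293 min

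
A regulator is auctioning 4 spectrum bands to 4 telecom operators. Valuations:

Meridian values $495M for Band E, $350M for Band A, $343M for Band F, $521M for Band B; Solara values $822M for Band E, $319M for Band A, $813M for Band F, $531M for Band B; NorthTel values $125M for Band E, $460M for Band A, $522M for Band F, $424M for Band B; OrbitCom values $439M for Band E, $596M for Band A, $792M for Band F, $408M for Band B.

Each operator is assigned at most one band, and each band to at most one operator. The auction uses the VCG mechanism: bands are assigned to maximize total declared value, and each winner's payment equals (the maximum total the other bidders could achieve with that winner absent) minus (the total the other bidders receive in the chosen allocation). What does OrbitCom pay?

Efficient allocation: Meridian→Band B ($521M), Solara→Band E ($822M), NorthTel→Band A ($460M), OrbitCom→Band F ($792M); total welfare W = $2595M.
OrbitCom receives Band F at value $792M, so the others get W − 792 = $1803M.
Without OrbitCom: best allocation of the remaining 3 bidders over all 4 bands is Meridian→Band B ($521M), Solara→Band E ($822M), NorthTel→Band F ($522M), total $1865M.
VCG payment = (others' best without OrbitCom) − (others' welfare with OrbitCom) = 1865 − 1803 = $62M.

OrbitCom pays $62M.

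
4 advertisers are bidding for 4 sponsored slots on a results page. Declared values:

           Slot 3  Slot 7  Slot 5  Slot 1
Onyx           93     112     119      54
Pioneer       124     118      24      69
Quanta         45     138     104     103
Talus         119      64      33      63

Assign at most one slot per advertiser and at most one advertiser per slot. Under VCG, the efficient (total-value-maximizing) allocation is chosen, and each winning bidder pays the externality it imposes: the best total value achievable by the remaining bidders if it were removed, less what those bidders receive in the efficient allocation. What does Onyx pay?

Onyx pays $1.

Efficient allocation: Onyx→Slot 5 ($119), Pioneer→Slot 7 ($118), Quanta→Slot 1 ($103), Talus→Slot 3 ($119); total welfare W = $459.
Onyx receives Slot 5 at value $119, so the others get W − 119 = $340.
Without Onyx: best allocation of the remaining 3 bidders over all 4 slots is Pioneer→Slot 7 ($118), Quanta→Slot 5 ($104), Talus→Slot 3 ($119), total $341.
VCG payment = (others' best without Onyx) − (others' welfare with Onyx) = 341 − 340 = $1.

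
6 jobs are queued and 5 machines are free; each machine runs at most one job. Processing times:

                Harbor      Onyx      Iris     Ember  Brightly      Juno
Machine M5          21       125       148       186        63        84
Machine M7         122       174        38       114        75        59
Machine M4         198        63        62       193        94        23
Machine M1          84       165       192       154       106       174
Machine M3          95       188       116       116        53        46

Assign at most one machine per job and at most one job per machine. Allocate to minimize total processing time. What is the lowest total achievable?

Min total: 274 min

This is a one-to-one assignment (minimum-cost bipartite matching).
Optimal: Harbor→Machine M5 (21 min), Iris→Machine M7 (38 min), Onyx→Machine M4 (63 min), Brightly→Machine M1 (106 min), Juno→Machine M3 (46 min) — total 21+38+63+106+46 = 274 min.
Swapping Juno↔Onyx (Juno→Machine M4 23 min, Onyx→Machine M3 188 min) adds 102.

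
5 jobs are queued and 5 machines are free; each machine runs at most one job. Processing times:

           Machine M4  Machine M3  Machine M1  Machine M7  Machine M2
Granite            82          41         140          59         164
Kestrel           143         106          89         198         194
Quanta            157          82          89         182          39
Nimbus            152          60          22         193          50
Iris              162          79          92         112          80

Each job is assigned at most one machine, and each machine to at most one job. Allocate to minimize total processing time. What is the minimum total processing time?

Treat this as an assignment problem: match each job to one machine.
Optimal: Granite→Machine M7 (59 min), Kestrel→Machine M4 (143 min), Quanta→Machine M2 (39 min), Nimbus→Machine M1 (22 min), Iris→Machine M3 (79 min) — total 59+143+39+22+79 = 342 min.
Next-best assignment: Granite→Machine M3, Kestrel→Machine M4, Quanta→Machine M2, Nimbus→Machine M1, Iris→Machine M7 = 357 min.
Swapping Quanta↔Iris (Quanta→Machine M3 82 min, Iris→Machine M2 80 min) adds 44.
Checked against all permutations: 342 min is optimal.

Min total: 342 min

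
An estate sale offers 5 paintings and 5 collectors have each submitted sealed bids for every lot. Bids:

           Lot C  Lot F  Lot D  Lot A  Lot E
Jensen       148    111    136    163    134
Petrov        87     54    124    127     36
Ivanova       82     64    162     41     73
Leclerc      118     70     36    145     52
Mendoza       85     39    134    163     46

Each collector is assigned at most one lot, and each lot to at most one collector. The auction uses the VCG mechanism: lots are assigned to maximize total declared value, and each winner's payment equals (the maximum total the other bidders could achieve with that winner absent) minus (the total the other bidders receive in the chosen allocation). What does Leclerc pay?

Leclerc pays $33.

Efficient allocation: Jensen→Lot E ($134), Petrov→Lot F ($54), Ivanova→Lot D ($162), Leclerc→Lot C ($118), Mendoza→Lot A ($163); total welfare W = $631.
Leclerc receives Lot C at value $118, so the others get W − 118 = $513.
Without Leclerc: best allocation of the remaining 4 bidders over all 5 lots is Jensen→Lot E ($134), Petrov→Lot C ($87), Ivanova→Lot D ($162), Mendoza→Lot A ($163), total $546.
VCG payment = (others' best without Leclerc) − (others' welfare with Leclerc) = 546 − 513 = $33.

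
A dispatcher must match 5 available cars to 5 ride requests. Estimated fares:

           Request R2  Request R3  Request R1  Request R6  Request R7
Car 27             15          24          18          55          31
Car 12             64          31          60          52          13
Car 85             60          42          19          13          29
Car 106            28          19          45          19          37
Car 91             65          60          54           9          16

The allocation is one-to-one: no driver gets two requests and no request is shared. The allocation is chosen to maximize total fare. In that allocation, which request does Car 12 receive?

Optimal: Car 27→Request R6 ($55), Car 12→Request R1 ($60), Car 85→Request R2 ($60), Car 106→Request R7 ($37), Car 91→Request R3 ($60) — total 55+60+60+37+60 = $272.
Max-entry greedy (repeatedly take the single best remaining cell) gives $259, worse by 13.
Car 12's own top request is Request R2 ($64), but forcing Car 12→Request R2 and reassigning the rest optimally gives only $253 — worse by 19.

Car 12 receives Request R1.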